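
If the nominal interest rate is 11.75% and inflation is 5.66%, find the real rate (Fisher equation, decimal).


Formula: (1 + r_real) = (1 + r_nom) / (1 + inflation)
Substituting: (1 + r_real) = 1.1175 / 1.0566
(1 + r_real) = 1.057638
r_real = 1.057638 - 1 = 0.057638

0.057638


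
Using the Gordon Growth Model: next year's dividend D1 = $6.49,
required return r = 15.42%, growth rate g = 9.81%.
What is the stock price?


Formula: P = D1 / (r - g)
Spread: r - g = 0.1542 - 0.0981 = 0.0561
Substituting: P = $6.49 / 0.0561
P = $115.69

$115.69


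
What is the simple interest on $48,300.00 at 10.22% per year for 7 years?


Formula: I = P * r * t
Substituting: I = $48,300.00 * 0.1022 * 7
Step: I = $48,300.00 * 0.7154
I = $34,553.82

$34,553.82


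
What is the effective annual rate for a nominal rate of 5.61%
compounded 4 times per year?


Formula: EAR = (1 + r/m)^m - 1
Period rate: r/m = 0.0561 / 4 = 0.014025
Compounding: (1 + 0.014025)^4 = 1.057291
EAR = 1.057291 - 1 = 0.057291

0.057291


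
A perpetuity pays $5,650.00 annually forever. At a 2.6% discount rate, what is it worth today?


Formula: PV = C / r
Substituting: PV = $5,650.00 / 0.026
PV = $217,307.69

$217,307.69


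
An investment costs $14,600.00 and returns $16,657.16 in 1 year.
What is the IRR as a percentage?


Formula: IRR = C1/C0 - 1
Substituting: IRR = $16,657.16 / $14,600.00 - 1
Ratio: 1.140901 - 1 = 0.140901
IRR = 14.0901%

14.0901%


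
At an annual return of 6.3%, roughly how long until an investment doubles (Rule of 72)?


Formula: Years ≈ 72 / r
Substituting: Years ≈ 72 / 6.3
Years ≈ 11.4

11.4 years


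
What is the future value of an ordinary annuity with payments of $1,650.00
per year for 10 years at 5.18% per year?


Formula: FV = PMT * ((1+r)^n - 1) / r
Growth factor: (1 + 0.0518)^10 = 1.657035
Numerator: 1.657035 - 1 = 0.657035
FV = $1,650.00 * 0.657035 / 0.0518 = $20,928.72

$20,928.72


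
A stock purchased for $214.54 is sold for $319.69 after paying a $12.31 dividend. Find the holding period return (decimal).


Formula: HPR = (P1 - P0 + D) / P0
Gain: $319.69 - $214.54 + $12.31 = $117.46
HPR = $117.46 / $214.54 = 0.5475

0.5475


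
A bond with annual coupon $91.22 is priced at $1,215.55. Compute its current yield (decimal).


Formula: Current yield = annual coupon / price
Substituting: CY = $91.22 / $1,215.55
CY = 0.075044

0.075044


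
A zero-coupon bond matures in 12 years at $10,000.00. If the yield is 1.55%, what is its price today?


Formula: Price = FV / (1 + r)^n
Substituting: Price = $10,000.00 / (1 + 0.0155)^12
Discount factor: (1.0155)^12 = 1.202705
Price = $10,000.00 / 1.202705 = $8,314.59

$8,314.59


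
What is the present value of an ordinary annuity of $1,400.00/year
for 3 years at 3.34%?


Formula: PV = PMT * (1 - (1+r)^(-n)) / r
Discount factor: (1 + 0.0334)^(-3) = 0.906139
Bracket: 1 - 0.906139 = 0.093861
PV = $1,400.00 * 0.093861 / 0.0334 = $3,934.31

$3,934.31


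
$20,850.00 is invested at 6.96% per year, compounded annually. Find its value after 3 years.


Formula: FV = P * (1 + r)^n
Substituting: FV = $20,850.00 * (1 + 0.0696)^3
Growth factor: (1.0696)^3 = 1.22367
FV = $20,850.00 * 1.22367 = $25,513.51

$25,513.51


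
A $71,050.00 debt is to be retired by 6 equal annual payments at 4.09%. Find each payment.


Formula: PMT = PV * r / (1 - (1+r)^(-n))
Denominator: 1 - (1 + 0.0409)^(-6) = 0.213777
Numerator: $71,050.00 * 0.0409 = 2905.945
PMT = 2905.945 / 0.213777 = $13,593.37

$13,593.37


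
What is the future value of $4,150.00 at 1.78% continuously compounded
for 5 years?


Formula: FV = P * e^(r*t)
Exponent: r*t = 0.0178 * 5 = 0.089
e^(0.089) = 1.093081
FV = $4,150.00 * 1.093081 = $4,536.28

$4,536.28


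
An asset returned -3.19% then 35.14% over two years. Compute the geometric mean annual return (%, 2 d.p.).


Formula: Geometric mean = ((1+r1)*(1+r2))^(1/2) - 1
Product: (1 + -0.0319) * (1 + 0.3514) = 0.9681 * 1.3514 = 1.30829
Square root: 1.30829^0.5 = 1.143805
Geometric mean = 1.143805 - 1 = 0.143805
As percentage: 14.38%

14.38%


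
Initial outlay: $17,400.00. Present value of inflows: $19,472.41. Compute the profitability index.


Formula: PI = PV(cash flows) / initial investment
Substituting: PI = $19,472.41 / $17,400.00
PI = 1.1191

1.1191


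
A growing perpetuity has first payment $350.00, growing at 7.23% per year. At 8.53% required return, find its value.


Formula: PV = C / (r - g)
Spread: r - g = 0.0853 - 0.0723 = 0.013
Substituting: PV = $350.00 / 0.013
PV = $26,923.08

$26,923.08


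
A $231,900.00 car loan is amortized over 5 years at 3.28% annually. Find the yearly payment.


Formula: PMT = PV * r / (1 - (1+r)^(-n))
Denominator: 1 - (1 + 0.0328)^(-5) = 0.149021
Numerator: $231,900.00 * 0.0328 = 7606.32
PMT = 7606.32 / 0.149021 = $51,041.94

$51,041.94


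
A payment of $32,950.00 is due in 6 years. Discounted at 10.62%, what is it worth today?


Formula: PV = FV / (1 + r)^n
Substituting: PV = $32,950.00 / (1 + 0.1062)^6
Discount factor: (1.1062)^6 = 1.832323
PV = $32,950.00 / 1.832323 = $17,982.64

$17,982.64


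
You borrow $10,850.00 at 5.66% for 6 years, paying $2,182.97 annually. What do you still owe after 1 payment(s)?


Formula: Balance = PV*(1+r)^k - PMT*((1+r)^k - 1)/r
Growth: (1 + 0.0566)^1 = 1.0566
Accumulated factor: ((1+r)^k - 1)/r = 1.0
Balance = $10,850.00 * 1.0566 - $2,182.97 * 1.0
Balance = $9,281.14

$9,281.14


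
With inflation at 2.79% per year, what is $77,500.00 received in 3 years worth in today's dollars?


Formula: Real value = nominal / (1 + inflation)^years
Price level: (1 + 0.0279)^3 = 1.086057
Real value = $77,500.00 / 1.086057 = $71,359.06

$71,359.06


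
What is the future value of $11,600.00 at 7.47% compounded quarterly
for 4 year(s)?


Formula: FV = P * (1 + r/m)^(m*t)
Period rate: r/m = 0.0747 / 4 = 0.018675
Total periods: m*t = 4 * 4 = 16
Growth factor: (1 + 0.018675)^16 = 1.34453
FV = $11,600.00 * 1.34453 = $15,596.54

$15,596.54


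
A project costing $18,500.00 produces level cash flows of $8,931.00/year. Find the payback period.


Formula: Payback = investment / annual cash flow
Substituting: Payback = $18,500.00 / $8,931.00
Payback = 2.0714 years

2.0714 years


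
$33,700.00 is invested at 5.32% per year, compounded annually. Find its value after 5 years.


Formula: FV = P * (1 + r)^n
Substituting: FV = $33,700.00 * (1 + 0.0532)^5
Growth factor: (1.0532)^5 = 1.295849
FV = $33,700.00 * 1.295849 = $43,670.10

$43,670.10


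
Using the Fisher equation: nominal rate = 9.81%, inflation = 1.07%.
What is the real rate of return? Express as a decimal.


Formula: (1 + r_real) = (1 + r_nom) / (1 + inflation)
Substituting: (1 + r_real) = 1.0981 / 1.0107
(1 + r_real) = 1.086475
r_real = 1.086475 - 1 = 0.086475

0.086475


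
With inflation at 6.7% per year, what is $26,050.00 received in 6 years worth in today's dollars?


Formula: Real value = nominal / (1 + inflation)^years
Price level: (1 + 0.067)^6 = 1.475661
Real value = $26,050.00 / 1.475661 = $17,653.11

$17,653.11


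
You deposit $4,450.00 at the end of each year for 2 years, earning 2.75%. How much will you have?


Formula: FV = PMT * ((1+r)^n - 1) / r
Growth factor: (1 + 0.0275)^2 = 1.055756
Numerator: 1.055756 - 1 = 0.055756
FV = $4,450.00 * 0.055756 / 0.0275 = $9,022.38

$9,022.38


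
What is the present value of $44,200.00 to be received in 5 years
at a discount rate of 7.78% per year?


Formula: PV = FV / (1 + r)^n
Substituting: PV = $44,200.00 / (1 + 0.0778)^5
Discount factor: (1.0778)^5 = 1.454424
PV = $44,200.00 / 1.454424 = $30,390.05

$30,390.05


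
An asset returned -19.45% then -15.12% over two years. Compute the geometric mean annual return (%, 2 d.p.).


Formula: Geometric mean = ((1+r1)*(1+r2))^(1/2) - 1
Product: (1 + -0.1945) * (1 + -0.1512) = 0.8055 * 0.8488 = 0.683708
Square root: 0.683708^0.5 = 0.826867
Geometric mean = 0.826867 - 1 = -0.173133
As percentage: -17.31%

-17.31%


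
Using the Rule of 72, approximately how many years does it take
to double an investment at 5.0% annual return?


Formula: Years ≈ 72 / r
Substituting: Years ≈ 72 / 5.0
Years ≈ 14.4

14.4 years


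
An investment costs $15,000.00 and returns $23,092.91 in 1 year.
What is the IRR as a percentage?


Formula: IRR = C1/C0 - 1
Substituting: IRR = $23,092.91 / $15,000.00 - 1
Ratio: 1.539527 - 1 = 0.539527
IRR = 53.9527%

53.9527%


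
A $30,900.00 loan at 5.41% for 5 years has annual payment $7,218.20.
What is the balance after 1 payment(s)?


Formula: Balance = PV*(1+r)^k - PMT*((1+r)^k - 1)/r
Growth: (1 + 0.0541)^1 = 1.0541
Accumulated factor: ((1+r)^k - 1)/r = 1.0
Balance = $30,900.00 * 1.0541 - $7,218.20 * 1.0
Balance = $25,353.49

$25,353.49


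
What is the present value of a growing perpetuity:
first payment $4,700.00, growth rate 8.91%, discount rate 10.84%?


Formula: PV = C / (r - g)
Spread: r - g = 0.1084 - 0.0891 = 0.0193
Substituting: PV = $4,700.00 / 0.0193
PV = $243,523.32

$243,523.32


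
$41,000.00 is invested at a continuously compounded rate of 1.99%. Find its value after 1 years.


Formula: FV = P * e^(r*t)
Exponent: r*t = 0.0199 * 1 = 0.0199
e^(0.0199) = 1.020099
FV = $41,000.00 * 1.020099 = $41,824.07

$41,824.07


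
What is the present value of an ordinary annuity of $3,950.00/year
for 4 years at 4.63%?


Formula: PV = PMT * (1 - (1+r)^(-n)) / r
Discount factor: (1 + 0.0463)^(-4) = 0.834402
Bracket: 1 - 0.834402 = 0.165598
PV = $3,950.00 * 0.165598 / 0.0463 = $14,127.73

$14,127.73


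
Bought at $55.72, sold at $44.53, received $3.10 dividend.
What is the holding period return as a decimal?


Formula: HPR = (P1 - P0 + D) / P0
Gain: $44.53 - $55.72 + $3.10 = -$8.09
HPR = -$8.09 / $55.72 = -0.1452

-0.1452


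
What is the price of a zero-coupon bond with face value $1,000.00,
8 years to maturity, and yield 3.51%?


Formula: Price = FV / (1 + r)^n
Substituting: Price = $1,000.00 / (1 + 0.0351)^8
Discount factor: (1.0351)^8 = 1.317827
Price = $1,000.00 / 1.317827 = $758.82

$758.82


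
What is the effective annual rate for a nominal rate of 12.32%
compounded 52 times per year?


Formula: EAR = (1 + r/m)^m - 1
Period rate: r/m = 0.1232 / 52 = 0.002369
Compounding: (1 + 0.002369)^52 = 1.130946
EAR = 1.130946 - 1 = 0.130946

0.130946


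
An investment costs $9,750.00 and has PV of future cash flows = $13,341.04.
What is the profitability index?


Formula: PI = PV(cash flows) / initial investment
Substituting: PI = $13,341.04 / $9,750.00
PI = 1.3683

1.3683


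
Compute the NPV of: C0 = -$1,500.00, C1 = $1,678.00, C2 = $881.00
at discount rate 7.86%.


Formula: NPV = C0 + C1/(1+r) + C2/(1+r)^2
Discount C1: $1,678.00 / (1 + 0.0786) = $1,555.72
Discount C2: $881.00 / (1 + 0.0786)^2 = $757.28
NPV = -$1,500.00 + $1,555.72 + $757.28 = $813.00

$813.00


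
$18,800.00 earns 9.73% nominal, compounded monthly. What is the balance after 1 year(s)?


Formula: FV = P * (1 + r/m)^(m*t)
Period rate: r/m = 0.0973 / 12 = 0.008108
Total periods: m*t = 12 * 1 = 12
Growth factor: (1 + 0.008108)^12 = 1.101759
FV = $18,800.00 * 1.101759 = $20,713.06

$20,713.06


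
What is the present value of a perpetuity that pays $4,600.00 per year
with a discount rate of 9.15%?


Formula: PV = C / r
Substituting: PV = $4,600.00 / 0.0915
PV = $50,273.22

$50,273.22


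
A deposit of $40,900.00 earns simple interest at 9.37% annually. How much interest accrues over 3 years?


Formula: I = P * r * t
Substituting: I = $40,900.00 * 0.0937 * 3
Step: I = $40,900.00 * 0.2811
I = $11,496.99

$11,496.99


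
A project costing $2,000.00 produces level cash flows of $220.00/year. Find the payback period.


Formula: Payback = investment / annual cash flow
Substituting: Payback = $2,000.00 / $220.00
Payback = 9.0909 years

9.0909 years


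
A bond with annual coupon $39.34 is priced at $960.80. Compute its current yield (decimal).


Formula: Current yield = annual coupon / price
Substituting: CY = $39.34 / $960.80
CY = 0.040945

0.040945


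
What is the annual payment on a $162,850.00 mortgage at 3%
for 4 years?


Formula: PMT = PV * r / (1 - (1+r)^(-n))
Denominator: 1 - (1 + 0.03)^(-4) = 0.111513
Numerator: $162,850.00 * 0.03 = 4885.5
PMT = 4885.5 / 0.111513 = $43,811.05

$43,811.05


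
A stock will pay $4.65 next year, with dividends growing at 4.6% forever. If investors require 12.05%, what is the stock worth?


Formula: P = D1 / (r - g)
Spread: r - g = 0.1205 - 0.046 = 0.0745
Substituting: P = $4.65 / 0.0745
P = $62.42

$62.42


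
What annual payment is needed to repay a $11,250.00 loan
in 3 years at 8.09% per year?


Formula: PMT = PV * r / (1 - (1+r)^(-n))
Denominator: 1 - (1 + 0.0809)^(-3) = 0.208149
Numerator: $11,250.00 * 0.0809 = 910.125
PMT = 910.125 / 0.208149 = $4,372.47

$4,372.47


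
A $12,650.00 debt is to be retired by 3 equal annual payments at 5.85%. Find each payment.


Formula: PMT = PV * r / (1 - (1+r)^(-n))
Denominator: 1 - (1 + 0.0585)^(-3) = 0.156806
Numerator: $12,650.00 * 0.0585 = 740.025
PMT = 740.025 / 0.156806 = $4,719.36

$4,719.36


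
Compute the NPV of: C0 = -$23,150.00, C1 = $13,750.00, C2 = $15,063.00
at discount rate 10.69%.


Formula: NPV = C0 + C1/(1+r) + C2/(1+r)^2
Discount C1: $13,750.00 / (1 + 0.1069) = $12,422.08
Discount C2: $15,063.00 / (1 + 0.1069)^2 = $12,294.04
NPV = -$23,150.00 + $12,422.08 + $12,294.04 = $1,566.12

$1,566.12


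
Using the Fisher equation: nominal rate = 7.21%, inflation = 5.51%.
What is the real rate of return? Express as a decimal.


Formula: (1 + r_real) = (1 + r_nom) / (1 + inflation)
Substituting: (1 + r_real) = 1.0721 / 1.0551
(1 + r_real) = 1.016112
r_real = 1.016112 - 1 = 0.016112

0.016112


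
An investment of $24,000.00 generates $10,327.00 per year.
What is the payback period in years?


Formula: Payback = investment / annual cash flow
Substituting: Payback = $24,000.00 / $10,327.00
Payback = 2.324 years

2.324 years


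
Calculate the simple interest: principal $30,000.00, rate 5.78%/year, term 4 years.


Formula: I = P * r * t
Substituting: I = $30,000.00 * 0.0578 * 4
Step: I = $30,000.00 * 0.2312
I = $6,936.00

$6,936.00


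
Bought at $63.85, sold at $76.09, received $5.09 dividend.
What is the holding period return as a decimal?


Formula: HPR = (P1 - P0 + D) / P0
Gain: $76.09 - $63.85 + $5.09 = $17.33
HPR = $17.33 / $63.85 = 0.2714

0.2714


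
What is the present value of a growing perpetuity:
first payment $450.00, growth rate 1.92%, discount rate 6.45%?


Formula: PV = C / (r - g)
Spread: r - g = 0.0645 - 0.0192 = 0.0453
Substituting: PV = $450.00 / 0.0453
PV = $9,933.77

$9,933.77


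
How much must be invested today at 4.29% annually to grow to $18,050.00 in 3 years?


Formula: PV = FV / (1 + r)^n
Substituting: PV = $18,050.00 / (1 + 0.0429)^3
Discount factor: (1.0429)^3 = 1.1343
PV = $18,050.00 / 1.1343 = $15,912.90

$15,912.90


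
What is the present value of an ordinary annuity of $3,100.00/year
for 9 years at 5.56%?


Formula: PV = PMT * (1 - (1+r)^(-n)) / r
Discount factor: (1 + 0.0556)^(-9) = 0.614477
Bracket: 1 - 0.614477 = 0.385523
PV = $3,100.00 * 0.385523 / 0.0556 = $21,494.99

$21,494.99


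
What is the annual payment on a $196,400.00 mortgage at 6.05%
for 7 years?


Formula: PMT = PV * r / (1 - (1+r)^(-n))
Denominator: 1 - (1 + 0.0605)^(-7) = 0.337135
Numerator: $196,400.00 * 0.0605 = 11882.2
PMT = 11882.2 / 0.337135 = $35,244.67

$35,244.67


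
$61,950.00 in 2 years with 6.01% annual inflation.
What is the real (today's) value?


Formula: Real value = nominal / (1 + inflation)^years
Price level: (1 + 0.0601)^2 = 1.123812
Real value = $61,950.00 / 1.123812 = $55,124.88

$55,124.88


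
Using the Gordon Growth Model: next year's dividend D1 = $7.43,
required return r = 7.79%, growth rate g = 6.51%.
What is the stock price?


Formula: P = D1 / (r - g)
Spread: r - g = 0.0779 - 0.0651 = 0.0128
Substituting: P = $7.43 / 0.0128
P = $580.47

$580.47


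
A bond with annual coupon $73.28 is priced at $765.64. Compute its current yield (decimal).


Formula: Current yield = annual coupon / price
Substituting: CY = $73.28 / $765.64
CY = 0.095711

0.095711


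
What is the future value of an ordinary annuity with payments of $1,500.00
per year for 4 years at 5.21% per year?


Formula: FV = PMT * ((1+r)^n - 1) / r
Growth factor: (1 + 0.0521)^4 = 1.22526
Numerator: 1.22526 - 1 = 0.22526
FV = $1,500.00 * 0.22526 / 0.0521 = $6,485.40

$6,485.40


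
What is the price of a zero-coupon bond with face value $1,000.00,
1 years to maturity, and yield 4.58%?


Formula: Price = FV / (1 + r)^n
Substituting: Price = $1,000.00 / (1 + 0.0458)^1
Discount factor: (1.0458)^1 = 1.0458
Price = $1,000.00 / 1.0458 = $956.21

$956.21


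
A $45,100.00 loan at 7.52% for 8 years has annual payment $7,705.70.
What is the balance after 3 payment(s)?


Formula: Balance = PV*(1+r)^k - PMT*((1+r)^k - 1)/r
Growth: (1 + 0.0752)^3 = 1.24299
Accumulated factor: ((1+r)^k - 1)/r = 3.231255
Balance = $45,100.00 * 1.24299 - $7,705.70 * 3.231255
Balance = $31,159.78

$31,159.78


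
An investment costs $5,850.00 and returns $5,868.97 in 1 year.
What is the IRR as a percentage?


Formula: IRR = C1/C0 - 1
Substituting: IRR = $5,868.97 / $5,850.00 - 1
Ratio: 1.003243 - 1 = 0.003243
IRR = 0.3243%

0.3243%


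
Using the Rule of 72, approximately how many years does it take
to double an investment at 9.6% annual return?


Formula: Years ≈ 72 / r
Substituting: Years ≈ 72 / 9.6
Years ≈ 7.5

7.5 years


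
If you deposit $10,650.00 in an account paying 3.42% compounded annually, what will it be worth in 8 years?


Formula: FV = P * (1 + r)^n
Substituting: FV = $10,650.00 * (1 + 0.0342)^8
Growth factor: (1.0342)^8 = 1.308688
FV = $10,650.00 * 1.308688 = $13,937.53

$13,937.53


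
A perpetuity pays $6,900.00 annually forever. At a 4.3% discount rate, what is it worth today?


Formula: PV = C / r
Substituting: PV = $6,900.00 / 0.043
PV = $160,465.12

$160,465.12


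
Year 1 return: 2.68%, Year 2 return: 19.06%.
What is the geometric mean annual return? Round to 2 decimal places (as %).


Formula: Geometric mean = ((1+r1)*(1+r2))^(1/2) - 1
Product: (1 + 0.0268) * (1 + 0.1906) = 1.0268 * 1.1906 = 1.222508
Square root: 1.222508^0.5 = 1.105671
Geometric mean = 1.105671 - 1 = 0.105671
As percentage: 10.57%

10.57%


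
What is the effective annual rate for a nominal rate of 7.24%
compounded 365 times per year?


Formula: EAR = (1 + r/m)^m - 1
Period rate: r/m = 0.0724 / 365 = 0.000198
Compounding: (1 + 0.000198)^365 = 1.075078
EAR = 1.075078 - 1 = 0.075078

0.075078


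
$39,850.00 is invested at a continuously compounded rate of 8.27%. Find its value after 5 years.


Formula: FV = P * e^(r*t)
Exponent: r*t = 0.0827 * 5 = 0.4135
e^(0.4135) = 1.512101
FV = $39,850.00 * 1.512101 = $60,257.22

$60,257.22


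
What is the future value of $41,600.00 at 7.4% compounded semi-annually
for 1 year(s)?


Formula: FV = P * (1 + r/m)^(m*t)
Period rate: r/m = 0.074 / 2 = 0.037
Total periods: m*t = 2 * 1 = 2
Growth factor: (1 + 0.037)^2 = 1.075369
FV = $41,600.00 * 1.075369 = $44,735.35

$44,735.35


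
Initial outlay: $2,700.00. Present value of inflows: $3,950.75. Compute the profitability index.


Formula: PI = PV(cash flows) / initial investment
Substituting: PI = $3,950.75 / $2,700.00
PI = 1.4632

1.4632


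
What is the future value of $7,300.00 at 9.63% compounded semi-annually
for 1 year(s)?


Formula: FV = P * (1 + r/m)^(m*t)
Period rate: r/m = 0.0963 / 2 = 0.04815
Total periods: m*t = 2 * 1 = 2
Growth factor: (1 + 0.04815)^2 = 1.098618
FV = $7,300.00 * 1.098618 = $8,019.91

$8,019.91


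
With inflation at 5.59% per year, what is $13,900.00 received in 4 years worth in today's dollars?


Formula: Real value = nominal / (1 + inflation)^years
Price level: (1 + 0.0559)^4 = 1.243057
Real value = $13,900.00 / 1.243057 = $11,182.11

$11,182.11


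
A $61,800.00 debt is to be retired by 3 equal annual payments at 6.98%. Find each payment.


Formula: PMT = PV * r / (1 - (1+r)^(-n))
Denominator: 1 - (1 + 0.0698)^(-3) = 0.183244
Numerator: $61,800.00 * 0.0698 = 4313.64
PMT = 4313.64 / 0.183244 = $23,540.39

$23,540.39


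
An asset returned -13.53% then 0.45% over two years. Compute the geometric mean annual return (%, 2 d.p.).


Formula: Geometric mean = ((1+r1)*(1+r2))^(1/2) - 1
Product: (1 + -0.1353) * (1 + 0.0045) = 0.8647 * 1.0045 = 0.868591
Square root: 0.868591^0.5 = 0.931982
Geometric mean = 0.931982 - 1 = -0.068018
As percentage: -6.80%

-6.80%


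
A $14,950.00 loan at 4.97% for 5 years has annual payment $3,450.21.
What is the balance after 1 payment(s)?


Formula: Balance = PV*(1+r)^k - PMT*((1+r)^k - 1)/r
Growth: (1 + 0.0497)^1 = 1.0497
Accumulated factor: ((1+r)^k - 1)/r = 1.0
Balance = $14,950.00 * 1.0497 - $3,450.21 * 1.0
Balance = $12,242.81

$12,242.81


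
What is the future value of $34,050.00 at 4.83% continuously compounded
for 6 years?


Formula: FV = P * e^(r*t)
Exponent: r*t = 0.0483 * 6 = 0.2898
e^(0.2898) = 1.33616
FV = $34,050.00 * 1.33616 = $45,496.26

$45,496.26


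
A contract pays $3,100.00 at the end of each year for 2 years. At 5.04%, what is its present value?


Formula: PV = PMT * (1 - (1+r)^(-n)) / r
Discount factor: (1 + 0.0504)^(-2) = 0.906339
Bracket: 1 - 0.906339 = 0.093661
PV = $3,100.00 * 0.093661 / 0.0504 = $5,760.91

$5,760.91


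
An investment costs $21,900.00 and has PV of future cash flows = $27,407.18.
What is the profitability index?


Formula: PI = PV(cash flows) / initial investment
Substituting: PI = $27,407.18 / $21,900.00
PI = 1.2515

1.2515


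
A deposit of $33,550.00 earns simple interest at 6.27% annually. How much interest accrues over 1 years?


Formula: I = P * r * t
Substituting: I = $33,550.00 * 0.0627 * 1
Step: I = $33,550.00 * 0.0627
I = $2,103.59

$2,103.59


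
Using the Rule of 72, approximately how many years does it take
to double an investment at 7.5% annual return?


Formula: Years ≈ 72 / r
Substituting: Years ≈ 72 / 7.5
Years ≈ 9.6

9.6 years


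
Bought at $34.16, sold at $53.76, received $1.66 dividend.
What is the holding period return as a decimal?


Formula: HPR = (P1 - P0 + D) / P0
Gain: $53.76 - $34.16 + $1.66 = $21.26
HPR = $21.26 / $34.16 = 0.6224

0.6224


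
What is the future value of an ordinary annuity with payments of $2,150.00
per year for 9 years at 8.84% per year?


Formula: FV = PMT * ((1+r)^n - 1) / r
Growth factor: (1 + 0.0884)^9 = 2.143368
Numerator: 2.143368 - 1 = 1.143368
FV = $2,150.00 * 1.143368 / 0.0884 = $27,808.17

$27,808.17


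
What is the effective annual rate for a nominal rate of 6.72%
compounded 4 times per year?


Formula: EAR = (1 + r/m)^m - 1
Period rate: r/m = 0.0672 / 4 = 0.0168
Compounding: (1 + 0.0168)^4 = 1.068912
EAR = 1.068912 - 1 = 0.068912

0.068912


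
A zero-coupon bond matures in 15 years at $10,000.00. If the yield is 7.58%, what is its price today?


Formula: Price = FV / (1 + r)^n
Substituting: Price = $10,000.00 / (1 + 0.0758)^15
Discount factor: (1.0758)^15 = 2.992079
Price = $10,000.00 / 2.992079 = $3,342.16

$3,342.16


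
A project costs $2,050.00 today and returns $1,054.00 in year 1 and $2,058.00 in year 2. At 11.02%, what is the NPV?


Formula: NPV = C0 + C1/(1+r) + C2/(1+r)^2
Discount C1: $1,054.00 / (1 + 0.1102) = $949.38
Discount C2: $2,058.00 / (1 + 0.1102)^2 = $1,669.72
NPV = -$2,050.00 + $949.38 + $1,669.72 = $569.10

$569.10


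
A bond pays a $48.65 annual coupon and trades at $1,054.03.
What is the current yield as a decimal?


Formula: Current yield = annual coupon / price
Substituting: CY = $48.65 / $1,054.03
CY = 0.046156

0.046156


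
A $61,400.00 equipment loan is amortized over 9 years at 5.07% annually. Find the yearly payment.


Formula: PMT = PV * r / (1 - (1+r)^(-n))
Denominator: 1 - (1 + 0.0507)^(-9) = 0.359246
Numerator: $61,400.00 * 0.0507 = 3112.98
PMT = 3112.98 / 0.359246 = $8,665.32

$8,665.32


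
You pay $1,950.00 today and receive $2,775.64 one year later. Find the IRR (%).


Formula: IRR = C1/C0 - 1
Substituting: IRR = $2,775.64 / $1,950.00 - 1
Ratio: 1.423405 - 1 = 0.423405
IRR = 42.3405%

42.3405%


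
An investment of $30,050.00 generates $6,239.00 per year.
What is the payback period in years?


Formula: Payback = investment / annual cash flow
Substituting: Payback = $30,050.00 / $6,239.00
Payback = 4.8165 years

4.8165 years


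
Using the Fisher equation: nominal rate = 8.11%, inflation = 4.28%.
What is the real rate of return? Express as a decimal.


Formula: (1 + r_real) = (1 + r_nom) / (1 + inflation)
Substituting: (1 + r_real) = 1.0811 / 1.0428
(1 + r_real) = 1.036728
r_real = 1.036728 - 1 = 0.036728

0.036728


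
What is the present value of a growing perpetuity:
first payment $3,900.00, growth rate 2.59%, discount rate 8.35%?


Formula: PV = C / (r - g)
Spread: r - g = 0.0835 - 0.0259 = 0.0576
Substituting: PV = $3,900.00 / 0.0576
PV = $67,708.33

$67,708.33


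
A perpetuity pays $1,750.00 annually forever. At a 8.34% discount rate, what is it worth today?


Formula: PV = C / r
Substituting: PV = $1,750.00 / 0.0834
PV = $20,983.21

$20,983.21


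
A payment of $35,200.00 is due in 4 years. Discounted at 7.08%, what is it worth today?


Formula: PV = FV / (1 + r)^n
Substituting: PV = $35,200.00 / (1 + 0.0708)^4
Discount factor: (1.0708)^4 = 1.314721
PV = $35,200.00 / 1.314721 = $26,773.75

$26,773.75


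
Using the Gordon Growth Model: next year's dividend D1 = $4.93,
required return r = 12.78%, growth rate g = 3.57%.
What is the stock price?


Formula: P = D1 / (r - g)
Spread: r - g = 0.1278 - 0.0357 = 0.0921
Substituting: P = $4.93 / 0.0921
P = $53.53

$53.53


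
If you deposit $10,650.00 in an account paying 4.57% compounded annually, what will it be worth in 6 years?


Formula: FV = P * (1 + r)^n
Substituting: FV = $10,650.00 * (1 + 0.0457)^6
Growth factor: (1.0457)^6 = 1.307503
FV = $10,650.00 * 1.307503 = $13,924.91

$13,924.91


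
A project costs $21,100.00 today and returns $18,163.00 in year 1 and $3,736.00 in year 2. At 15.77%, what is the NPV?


Formula: NPV = C0 + C1/(1+r) + C2/(1+r)^2
Discount C1: $18,163.00 / (1 + 0.1577) = $15,688.87
Discount C2: $3,736.00 / (1 + 0.1577)^2 = $2,787.50
NPV = -$21,100.00 + $15,688.87 + $2,787.50 = -$2,623.63

-$2,623.63


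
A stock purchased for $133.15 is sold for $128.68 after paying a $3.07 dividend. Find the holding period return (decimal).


Formula: HPR = (P1 - P0 + D) / P0
Gain: $128.68 - $133.15 + $3.07 = -$1.40
HPR = -$1.40 / $133.15 = -0.0105

-0.0105


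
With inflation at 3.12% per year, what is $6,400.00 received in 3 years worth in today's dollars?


Formula: Real value = nominal / (1 + inflation)^years
Price level: (1 + 0.0312)^3 = 1.096551
Real value = $6,400.00 / 1.096551 = $5,836.48

$5,836.48


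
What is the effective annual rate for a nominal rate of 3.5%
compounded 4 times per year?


Formula: EAR = (1 + r/m)^m - 1
Period rate: r/m = 0.035 / 4 = 0.00875
Compounding: (1 + 0.00875)^4 = 1.035462
EAR = 1.035462 - 1 = 0.035462

0.035462


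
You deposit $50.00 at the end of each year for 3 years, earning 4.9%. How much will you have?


Formula: FV = PMT * ((1+r)^n - 1) / r
Growth factor: (1 + 0.049)^3 = 1.154321
Numerator: 1.154321 - 1 = 0.154321
FV = $50.00 * 0.154321 / 0.049 = $157.47

$157.47


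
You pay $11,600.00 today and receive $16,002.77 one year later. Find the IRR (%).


Formula: IRR = C1/C0 - 1
Substituting: IRR = $16,002.77 / $11,600.00 - 1
Ratio: 1.379549 - 1 = 0.379549
IRR = 37.9549%

37.9549%


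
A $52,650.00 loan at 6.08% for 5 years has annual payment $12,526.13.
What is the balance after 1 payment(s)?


Formula: Balance = PV*(1+r)^k - PMT*((1+r)^k - 1)/r
Growth: (1 + 0.0608)^1 = 1.0608
Accumulated factor: ((1+r)^k - 1)/r = 1.0
Balance = $52,650.00 * 1.0608 - $12,526.13 * 1.0
Balance = $43,324.99

$43,324.99


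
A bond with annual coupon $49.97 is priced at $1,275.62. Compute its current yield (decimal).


Formula: Current yield = annual coupon / price
Substituting: CY = $49.97 / $1,275.62
CY = 0.039173

0.039173


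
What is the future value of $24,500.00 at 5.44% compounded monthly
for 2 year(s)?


Formula: FV = P * (1 + r/m)^(m*t)
Period rate: r/m = 0.0544 / 12 = 0.004533
Total periods: m*t = 12 * 2 = 24
Growth factor: (1 + 0.004533)^24 = 1.114665
FV = $24,500.00 * 1.114665 = $27,309.30

$27,309.30


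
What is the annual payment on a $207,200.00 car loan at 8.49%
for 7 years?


Formula: PMT = PV * r / (1 - (1+r)^(-n))
Denominator: 1 - (1 + 0.0849)^(-7) = 0.434709
Numerator: $207,200.00 * 0.0849 = 17591.28
PMT = 17591.28 / 0.434709 = $40,466.79

$40,466.79


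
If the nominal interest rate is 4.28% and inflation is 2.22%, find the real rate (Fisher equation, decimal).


Formula: (1 + r_real) = (1 + r_nom) / (1 + inflation)
Substituting: (1 + r_real) = 1.0428 / 1.0222
(1 + r_real) = 1.020153
r_real = 1.020153 - 1 = 0.020153

0.020153


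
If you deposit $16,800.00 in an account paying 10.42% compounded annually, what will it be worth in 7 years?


Formula: FV = P * (1 + r)^n
Substituting: FV = $16,800.00 * (1 + 0.1042)^7
Growth factor: (1.1042)^7 = 2.001401
FV = $16,800.00 * 2.001401 = $33,623.54

$33,623.54


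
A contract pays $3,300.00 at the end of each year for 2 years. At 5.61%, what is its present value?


Formula: PV = PMT * (1 - (1+r)^(-n)) / r
Discount factor: (1 + 0.0561)^(-2) = 0.896582
Bracket: 1 - 0.896582 = 0.103418
PV = $3,300.00 * 0.103418 / 0.0561 = $6,083.42

$6,083.42


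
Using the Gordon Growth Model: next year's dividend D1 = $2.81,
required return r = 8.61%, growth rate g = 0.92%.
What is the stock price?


Formula: P = D1 / (r - g)
Spread: r - g = 0.0861 - 0.0092 = 0.0769
Substituting: P = $2.81 / 0.0769
P = $36.54

$36.54


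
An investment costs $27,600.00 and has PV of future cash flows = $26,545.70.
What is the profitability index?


Formula: PI = PV(cash flows) / initial investment
Substituting: PI = $26,545.70 / $27,600.00
PI = 0.9618

0.9618


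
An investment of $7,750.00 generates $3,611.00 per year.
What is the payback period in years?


Formula: Payback = investment / annual cash flow
Substituting: Payback = $7,750.00 / $3,611.00
Payback = 2.1462 years

2.1462 years


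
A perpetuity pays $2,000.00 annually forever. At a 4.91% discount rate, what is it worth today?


Formula: PV = C / r
Substituting: PV = $2,000.00 / 0.0491
PV = $40,733.20

$40,733.20


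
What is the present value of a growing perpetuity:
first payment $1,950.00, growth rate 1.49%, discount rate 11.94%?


Formula: PV = C / (r - g)
Spread: r - g = 0.1194 - 0.0149 = 0.1045
Substituting: PV = $1,950.00 / 0.1045
PV = $18,660.29

$18,660.29


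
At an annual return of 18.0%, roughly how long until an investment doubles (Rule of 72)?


Formula: Years ≈ 72 / r
Substituting: Years ≈ 72 / 18.0
Years ≈ 4.0

4.0 years


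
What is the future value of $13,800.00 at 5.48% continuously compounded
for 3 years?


Formula: FV = P * e^(r*t)
Exponent: r*t = 0.0548 * 3 = 0.1644
e^(0.1644) = 1.178686
FV = $13,800.00 * 1.178686 = $16,265.86

$16,265.86


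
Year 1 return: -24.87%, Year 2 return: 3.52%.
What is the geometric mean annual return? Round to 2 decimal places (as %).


Formula: Geometric mean = ((1+r1)*(1+r2))^(1/2) - 1
Product: (1 + -0.2487) * (1 + 0.0352) = 0.7513 * 1.0352 = 0.777746
Square root: 0.777746^0.5 = 0.881899
Geometric mean = 0.881899 - 1 = -0.118101
As percentage: -11.81%

-11.81%


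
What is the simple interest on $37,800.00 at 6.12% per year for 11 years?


Formula: I = P * r * t
Substituting: I = $37,800.00 * 0.0612 * 11
Step: I = $37,800.00 * 0.6732
I = $25,446.96

$25,446.96


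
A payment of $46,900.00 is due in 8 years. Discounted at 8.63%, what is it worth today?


Formula: PV = FV / (1 + r)^n
Substituting: PV = $46,900.00 / (1 + 0.0863)^8
Discount factor: (1.0863)^8 = 1.939091
PV = $46,900.00 / 1.939091 = $24,186.59

$24,186.59


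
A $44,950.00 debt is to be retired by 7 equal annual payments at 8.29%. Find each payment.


Formula: PMT = PV * r / (1 - (1+r)^(-n))
Denominator: 1 - (1 + 0.0829)^(-7) = 0.42736
Numerator: $44,950.00 * 0.0829 = 3726.355
PMT = 3726.355 / 0.42736 = $8,719.47

$8,719.47


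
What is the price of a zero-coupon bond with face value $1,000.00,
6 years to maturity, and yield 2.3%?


Formula: Price = FV / (1 + r)^n
Substituting: Price = $1,000.00 / (1 + 0.023)^6
Discount factor: (1.023)^6 = 1.146183
Price = $1,000.00 / 1.146183 = $872.46

$872.46


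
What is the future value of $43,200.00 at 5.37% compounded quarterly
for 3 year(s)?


Formula: FV = P * (1 + r/m)^(m*t)
Period rate: r/m = 0.0537 / 4 = 0.013425
Total periods: m*t = 4 * 3 = 12
Growth factor: (1 + 0.013425)^12 = 1.173544
FV = $43,200.00 * 1.173544 = $50,697.10

$50,697.10


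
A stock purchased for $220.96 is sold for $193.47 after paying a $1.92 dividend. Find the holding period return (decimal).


Formula: HPR = (P1 - P0 + D) / P0
Gain: $193.47 - $220.96 + $1.92 = -$25.57
HPR = -$25.57 / $220.96 = -0.1157

-0.1157


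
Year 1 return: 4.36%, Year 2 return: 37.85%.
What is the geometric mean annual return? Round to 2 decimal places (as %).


Formula: Geometric mean = ((1+r1)*(1+r2))^(1/2) - 1
Product: (1 + 0.0436) * (1 + 0.3785) = 1.0436 * 1.3785 = 1.438603
Square root: 1.438603^0.5 = 1.199418
Geometric mean = 1.199418 - 1 = 0.199418
As percentage: 19.94%

19.94%


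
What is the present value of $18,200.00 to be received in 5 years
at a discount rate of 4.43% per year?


Formula: PV = FV / (1 + r)^n
Substituting: PV = $18,200.00 / (1 + 0.0443)^5
Discount factor: (1.0443)^5 = 1.242014
PV = $18,200.00 / 1.242014 = $14,653.62

$14,653.62


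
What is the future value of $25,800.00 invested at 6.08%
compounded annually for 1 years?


Formula: FV = P * (1 + r)^n
Substituting: FV = $25,800.00 * (1 + 0.0608)^1
Growth factor: (1.0608)^1 = 1.0608
FV = $25,800.00 * 1.0608 = $27,368.64

$27,368.64


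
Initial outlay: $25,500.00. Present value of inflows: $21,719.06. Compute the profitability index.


Formula: PI = PV(cash flows) / initial investment
Substituting: PI = $21,719.06 / $25,500.00
PI = 0.8517

0.8517


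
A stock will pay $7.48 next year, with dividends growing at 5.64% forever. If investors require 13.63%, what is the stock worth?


Formula: P = D1 / (r - g)
Spread: r - g = 0.1363 - 0.0564 = 0.0799
Substituting: P = $7.48 / 0.0799
P = $93.62

$93.62


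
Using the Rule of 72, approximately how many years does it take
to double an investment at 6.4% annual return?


Formula: Years ≈ 72 / r
Substituting: Years ≈ 72 / 6.4
Years ≈ 11.2

11.2 years


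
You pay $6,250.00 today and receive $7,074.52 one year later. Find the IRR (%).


Formula: IRR = C1/C0 - 1
Substituting: IRR = $7,074.52 / $6,250.00 - 1
Ratio: 1.131923 - 1 = 0.131923
IRR = 13.1923%

13.1923%


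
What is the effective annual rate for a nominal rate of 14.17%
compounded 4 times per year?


Formula: EAR = (1 + r/m)^m - 1
Period rate: r/m = 0.1417 / 4 = 0.035425
Compounding: (1 + 0.035425)^4 = 1.149409
EAR = 1.149409 - 1 = 0.149409

0.149409


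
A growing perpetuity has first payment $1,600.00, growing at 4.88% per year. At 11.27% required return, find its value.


Formula: PV = C / (r - g)
Spread: r - g = 0.1127 - 0.0488 = 0.0639
Substituting: PV = $1,600.00 / 0.0639
PV = $25,039.12

$25,039.12


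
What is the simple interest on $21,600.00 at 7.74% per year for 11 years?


Formula: I = P * r * t
Substituting: I = $21,600.00 * 0.0774 * 11
Step: I = $21,600.00 * 0.8514
I = $18,390.24

$18,390.24


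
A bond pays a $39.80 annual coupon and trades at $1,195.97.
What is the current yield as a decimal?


Formula: Current yield = annual coupon / price
Substituting: CY = $39.80 / $1,195.97
CY = 0.033278

0.033278


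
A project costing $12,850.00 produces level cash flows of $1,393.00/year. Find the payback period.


Formula: Payback = investment / annual cash flow
Substituting: Payback = $12,850.00 / $1,393.00
Payback = 9.2247 years

9.2247 years


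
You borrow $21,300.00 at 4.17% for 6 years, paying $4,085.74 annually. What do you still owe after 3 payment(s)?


Formula: Balance = PV*(1+r)^k - PMT*((1+r)^k - 1)/r
Growth: (1 + 0.0417)^3 = 1.130389
Accumulated factor: ((1+r)^k - 1)/r = 3.126839
Balance = $21,300.00 * 1.130389 - $4,085.74 * 3.126839
Balance = $11,301.84

$11,301.84


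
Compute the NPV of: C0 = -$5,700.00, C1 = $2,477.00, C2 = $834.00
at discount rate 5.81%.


Formula: NPV = C0 + C1/(1+r) + C2/(1+r)^2
Discount C1: $2,477.00 / (1 + 0.0581) = $2,340.99
Discount C2: $834.00 / (1 + 0.0581)^2 = $744.93
NPV = -$5,700.00 + $2,340.99 + $744.93 = -$2,614.09

-$2,614.09


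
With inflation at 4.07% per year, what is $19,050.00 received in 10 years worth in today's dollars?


Formula: Real value = nominal / (1 + inflation)^years
Price level: (1 + 0.0407)^10 = 1.490238
Real value = $19,050.00 / 1.490238 = $12,783.20

$12,783.20


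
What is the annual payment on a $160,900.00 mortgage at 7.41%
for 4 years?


Formula: PMT = PV * r / (1 - (1+r)^(-n))
Denominator: 1 - (1 + 0.0741)^(-4) = 0.248687
Numerator: $160,900.00 * 0.0741 = 11922.69
PMT = 11922.69 / 0.248687 = $47,942.63

$47,942.63


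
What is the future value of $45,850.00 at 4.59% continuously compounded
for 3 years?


Formula: FV = P * e^(r*t)
Exponent: r*t = 0.0459 * 3 = 0.1377
e^(0.1377) = 1.147631
FV = $45,850.00 * 1.147631 = $52,618.89

$52,618.89


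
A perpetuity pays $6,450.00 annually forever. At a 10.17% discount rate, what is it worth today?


Formula: PV = C / r
Substituting: PV = $6,450.00 / 0.1017
PV = $63,421.83

$63,421.83


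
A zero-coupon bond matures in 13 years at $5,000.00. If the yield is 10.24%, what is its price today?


Formula: Price = FV / (1 + r)^n
Substituting: Price = $5,000.00 / (1 + 0.1024)^13
Discount factor: (1.1024)^13 = 3.551482
Price = $5,000.00 / 3.551482 = $1,407.86

$1,407.86


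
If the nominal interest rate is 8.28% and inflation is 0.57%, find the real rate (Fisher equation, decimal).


Formula: (1 + r_real) = (1 + r_nom) / (1 + inflation)
Substituting: (1 + r_real) = 1.0828 / 1.0057
(1 + r_real) = 1.076663
r_real = 1.076663 - 1 = 0.076663

0.076663


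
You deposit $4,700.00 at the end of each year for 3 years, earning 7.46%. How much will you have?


Formula: FV = PMT * ((1+r)^n - 1) / r
Growth factor: (1 + 0.0746)^3 = 1.240911
Numerator: 1.240911 - 1 = 0.240911
FV = $4,700.00 * 0.240911 / 0.0746 = $15,178.02

$15,178.02


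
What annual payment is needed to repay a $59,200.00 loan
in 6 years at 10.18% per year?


Formula: PMT = PV * r / (1 - (1+r)^(-n))
Denominator: 1 - (1 + 0.1018)^(-6) = 0.441037
Numerator: $59,200.00 * 0.1018 = 6026.56
PMT = 6026.56 / 0.441037 = $13,664.54

$13,664.54


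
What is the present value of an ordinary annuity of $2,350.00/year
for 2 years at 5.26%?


Formula: PV = PMT * (1 - (1+r)^(-n)) / r
Discount factor: (1 + 0.0526)^(-2) = 0.902554
Bracket: 1 - 0.902554 = 0.097446
PV = $2,350.00 * 0.097446 / 0.0526 = $4,353.57

$4,353.57


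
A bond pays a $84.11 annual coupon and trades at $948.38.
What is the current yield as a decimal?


Formula: Current yield = annual coupon / price
Substituting: CY = $84.11 / $948.38
CY = 0.088688

0.088688


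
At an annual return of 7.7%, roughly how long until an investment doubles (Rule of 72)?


Formula: Years ≈ 72 / r
Substituting: Years ≈ 72 / 7.7
Years ≈ 9.4

9.4 years


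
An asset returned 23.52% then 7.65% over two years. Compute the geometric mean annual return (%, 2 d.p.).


Formula: Geometric mean = ((1+r1)*(1+r2))^(1/2) - 1
Product: (1 + 0.2352) * (1 + 0.0765) = 1.2352 * 1.0765 = 1.329693
Square root: 1.329693^0.5 = 1.153123
Geometric mean = 1.153123 - 1 = 0.153123
As percentage: 15.31%

15.31%
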